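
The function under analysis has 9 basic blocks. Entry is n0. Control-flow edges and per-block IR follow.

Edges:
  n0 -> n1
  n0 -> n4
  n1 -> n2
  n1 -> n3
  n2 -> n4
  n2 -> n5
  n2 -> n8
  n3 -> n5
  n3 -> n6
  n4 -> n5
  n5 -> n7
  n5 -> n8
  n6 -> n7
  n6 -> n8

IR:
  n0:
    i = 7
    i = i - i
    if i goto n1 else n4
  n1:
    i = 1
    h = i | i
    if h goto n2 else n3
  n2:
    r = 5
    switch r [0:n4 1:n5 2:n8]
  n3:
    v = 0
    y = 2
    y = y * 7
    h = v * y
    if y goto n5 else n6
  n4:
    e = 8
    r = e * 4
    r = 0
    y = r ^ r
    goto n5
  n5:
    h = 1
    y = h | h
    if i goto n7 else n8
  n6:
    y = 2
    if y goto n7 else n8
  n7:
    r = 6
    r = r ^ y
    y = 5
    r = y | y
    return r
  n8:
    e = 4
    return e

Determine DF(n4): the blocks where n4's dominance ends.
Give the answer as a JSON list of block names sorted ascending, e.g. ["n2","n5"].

Answer: ["n5"]

Analysis:
idom tree: n1←n0 n2←n1 n3←n1 n4←n0 n5←n0 n6←n3 n7←n0 n8←n0
Dom at joins:
  n4: preds {n0,n2}: {n0} ∩ {n0,n1,n2} = {n0}; idom=n0
  n5: preds {n2,n3,n4}: {n0,n1,n2} ∩ {n0,n1,n3} ∩ {n0,n4} = {n0}; idom=n0
  n7: preds {n5,n6}: {n0,n5} ∩ {n0,n1,n3,n6} = {n0}; idom=n0
  n8: preds {n2,n5,n6}: {n0,n1,n2} ∩ {n0,n5} ∩ {n0,n1,n3,n6} = {n0}; idom=n0

Frontier:
  join n4 pred n0: · stop@n0
  join n4 pred n2: n2→n1 stop@n0
  join n5 pred n2: n2→n1 stop@n0
  join n5 pred n3: n3→n1 stop@n0
  join n5 pred n4: n4 stop@n0
  join n7 pred n5: n5 stop@n0
  join n7 pred n6: n6→n3→n1 stop@n0
  join n8 pred n2: n2→n1 stop@n0
  join n8 pred n5: n5 stop@n0
  join n8 pred n6: n6→n3→n1 stop@n0
  n0: DF=∅
  n1: DF={n4,n5,n7,n8}
  n2: DF={n4,n5,n8}
  n3: DF={n5,n7,n8}
  n4: DF={n5}
  n5: DF={n7,n8}
  n6: DF={n7,n8}
  n7: DF=∅
  n8: DF=∅

DF(n4) = ["n5"]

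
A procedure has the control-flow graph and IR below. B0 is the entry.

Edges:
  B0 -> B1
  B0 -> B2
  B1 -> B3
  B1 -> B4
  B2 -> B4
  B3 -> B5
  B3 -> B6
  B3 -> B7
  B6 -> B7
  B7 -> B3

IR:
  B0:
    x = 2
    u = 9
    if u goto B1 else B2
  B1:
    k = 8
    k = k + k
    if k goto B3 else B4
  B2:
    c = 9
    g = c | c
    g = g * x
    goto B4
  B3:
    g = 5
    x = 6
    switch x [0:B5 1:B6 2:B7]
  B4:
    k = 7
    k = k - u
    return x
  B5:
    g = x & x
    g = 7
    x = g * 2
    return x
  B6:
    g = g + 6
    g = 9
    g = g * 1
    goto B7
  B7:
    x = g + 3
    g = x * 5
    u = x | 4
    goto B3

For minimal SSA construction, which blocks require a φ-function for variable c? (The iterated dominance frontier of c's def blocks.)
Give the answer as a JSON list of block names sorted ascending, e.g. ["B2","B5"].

idom tree: B1←B0 B2←B0 B3←B1 B4←B0 B5←B3 B6←B3 B7←B3
Join-block Dom:
  B3: preds {B1,B7}: {B0,B1} ∩ {B0,B1,B3,B7} = {B0,B1}; idom=B1
  B4: preds {B1,B2}: {B0,B1} ∩ {B0,B2} = {B0}; idom=B0
  B7: preds {B3,B6}: {B0,B1,B3} ∩ {B0,B1,B3,B6} = {B0,B1,B3}; idom=B3

DF derivation:
  join B3 pred B1: · stop@B1
  join B3 pred B7: B7→B3 stop@B1
  join B4 pred B1: B1 stop@B0
  join B4 pred B2: B2 stop@B0
  join B7 pred B3: · stop@B3
  join B7 pred B6: B6 stop@B3
  B0: DF=∅
  B1: DF={B4}
  B2: DF={B4}
  B3: DF={B3}
  B4: DF=∅
  B5: DF=∅
  B6: DF={B7}
  B7: DF={B3}

φ for c: defs {B2}
  DF⁺ = {B4}

Answer: ["B4"]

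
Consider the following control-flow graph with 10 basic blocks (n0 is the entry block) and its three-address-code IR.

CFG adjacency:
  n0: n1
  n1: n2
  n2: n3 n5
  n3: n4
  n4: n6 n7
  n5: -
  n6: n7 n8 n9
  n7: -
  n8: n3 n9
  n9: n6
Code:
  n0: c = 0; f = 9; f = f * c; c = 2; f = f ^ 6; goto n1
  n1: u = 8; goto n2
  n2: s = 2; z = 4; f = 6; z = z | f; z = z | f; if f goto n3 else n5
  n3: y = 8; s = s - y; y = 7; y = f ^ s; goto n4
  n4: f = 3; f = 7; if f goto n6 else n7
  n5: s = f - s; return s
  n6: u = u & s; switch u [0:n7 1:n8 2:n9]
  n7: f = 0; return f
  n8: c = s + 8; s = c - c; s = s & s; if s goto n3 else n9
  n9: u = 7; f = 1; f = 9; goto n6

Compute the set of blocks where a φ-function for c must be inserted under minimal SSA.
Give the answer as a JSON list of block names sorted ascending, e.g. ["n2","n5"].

Answer: ["n3", "n6", "n7", "n9"]

Analysis:
idom tree: n1←n0 n2←n1 n3←n2 n4←n3 n5←n2 n6←n4 n7←n4 n8←n6 n9←n6
Dom∩ at merges:
  n3: preds {n2,n8}: {n0,n1,n2} ∩ {n0,n1,n2,n3,n4,n6,n8} = {n0,n1,n2}; idom=n2
  n6: preds {n4,n9}: {n0,n1,n2,n3,n4} ∩ {n0,n1,n2,n3,n4,n6,n9} = {n0,n1,n2,n3,n4}; idom=n4
  n7: preds {n4,n6}: {n0,n1,n2,n3,n4} ∩ {n0,n1,n2,n3,n4,n6} = {n0,n1,n2,n3,n4}; idom=n4
  n9: preds {n6,n8}: {n0,n1,n2,n3,n4,n6} ∩ {n0,n1,n2,n3,n4,n6,n8} = {n0,n1,n2,n3,n4,n6}; idom=n6

DF derivation:
  join n3 pred n2: · stop@n2
  join n3 pred n8: n8→n6→n4→n3 stop@n2
  join n6 pred n4: · stop@n4
  join n6 pred n9: n9→n6 stop@n4
  join n7 pred n4: · stop@n4
  join n7 pred n6: n6 stop@n4
  join n9 pred n6: · stop@n6
  join n9 pred n8: n8 stop@n6
  DF(n0)=∅
  DF(n1)=∅
  DF(n2)=∅
  DF(n3)={n3}
  DF(n4)={n3}
  DF(n5)=∅
  DF(n6)={n3,n6,n7}
  DF(n7)=∅
  DF(n8)={n3,n9}
  DF(n9)={n6}

φ for c: defs {n0,n8}
  DF⁺ = {n3,n6,n7,n9}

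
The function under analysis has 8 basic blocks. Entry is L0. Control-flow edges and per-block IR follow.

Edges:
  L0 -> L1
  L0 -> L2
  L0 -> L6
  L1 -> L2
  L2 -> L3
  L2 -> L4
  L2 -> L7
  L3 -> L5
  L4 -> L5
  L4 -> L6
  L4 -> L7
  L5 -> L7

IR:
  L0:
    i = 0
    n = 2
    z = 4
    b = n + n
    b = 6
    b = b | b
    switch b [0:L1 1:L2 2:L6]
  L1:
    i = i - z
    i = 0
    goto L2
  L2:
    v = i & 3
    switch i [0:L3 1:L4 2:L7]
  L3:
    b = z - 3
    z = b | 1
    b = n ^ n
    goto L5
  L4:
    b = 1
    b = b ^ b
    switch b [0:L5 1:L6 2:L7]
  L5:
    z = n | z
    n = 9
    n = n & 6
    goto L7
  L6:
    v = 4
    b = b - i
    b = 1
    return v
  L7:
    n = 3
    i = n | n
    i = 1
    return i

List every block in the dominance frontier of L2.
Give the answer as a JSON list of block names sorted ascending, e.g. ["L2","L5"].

idom tree: L1←L0 L2←L0 L3←L2 L4←L2 L5←L2 L6←L0 L7←L2
Join-block Dom:
  L2: preds {L0,L1}: {L0} ∩ {L0,L1} = {L0}; idom=L0
  L5: preds {L3,L4}: {L0,L2,L3} ∩ {L0,L2,L4} = {L0,L2}; idom=L2
  L6: preds {L0,L4}: {L0} ∩ {L0,L2,L4} = {L0}; idom=L0
  L7: preds {L2,L4,L5}: {L0,L2} ∩ {L0,L2,L4} ∩ {L0,L2,L5} = {L0,L2}; idom=L2

DF walk-up:
  join L2 pred L0: · stop@L0
  join L2 pred L1: L1 stop@L0
  join L5 pred L3: L3 stop@L2
  join L5 pred L4: L4 stop@L2
  join L6 pred L0: · stop@L0
  join L6 pred L4: L4→L2 stop@L0
  join L7 pred L2: · stop@L2
  join L7 pred L4: L4 stop@L2
  join L7 pred L5: L5 stop@L2
  L0 → ∅
  L1 → {L2}
  L2 → {L6}
  L3 → {L5}
  L4 → {L5,L6,L7}
  L5 → {L7}
  L6 → ∅
  L7 → ∅

DF(L2) = ["L6"]

Answer: ["L6"]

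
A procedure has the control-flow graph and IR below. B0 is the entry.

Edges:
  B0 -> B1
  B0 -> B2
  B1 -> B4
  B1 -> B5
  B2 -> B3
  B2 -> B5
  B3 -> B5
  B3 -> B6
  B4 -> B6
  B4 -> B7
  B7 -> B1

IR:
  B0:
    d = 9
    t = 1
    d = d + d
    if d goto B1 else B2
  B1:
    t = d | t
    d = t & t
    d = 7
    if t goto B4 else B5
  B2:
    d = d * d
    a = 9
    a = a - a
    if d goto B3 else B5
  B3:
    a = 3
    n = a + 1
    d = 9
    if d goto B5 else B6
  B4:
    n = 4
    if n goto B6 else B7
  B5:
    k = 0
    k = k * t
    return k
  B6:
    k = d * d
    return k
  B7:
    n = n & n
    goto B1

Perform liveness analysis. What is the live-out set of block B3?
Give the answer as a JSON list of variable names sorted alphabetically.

def/use:
  B0 def {d,t} use ∅
  B1 def {d,t} use {d,t}
  B2 def {a,d} use {d}
  B3 def {a,d,n} use ∅
  B4 def {n} use ∅
  B5 def {k} use {t}
  B6 def {k} use {d}
  B7 def {n} use {n}

Backward fixpoint:
  B0: in=∅ out={d,t}
  B1: in={d,t} out={d,t}
  B2: in={d,t} out={t}
  B3: in={t} out={d,t}
  B4: in={d,t} out={d,n,t}
  B5: in={t} out=∅
  B6: in={d} out=∅
  B7: in={d,n,t} out={d,t}

live-out(B3) = ["d", "t"]

Answer: ["d", "t"]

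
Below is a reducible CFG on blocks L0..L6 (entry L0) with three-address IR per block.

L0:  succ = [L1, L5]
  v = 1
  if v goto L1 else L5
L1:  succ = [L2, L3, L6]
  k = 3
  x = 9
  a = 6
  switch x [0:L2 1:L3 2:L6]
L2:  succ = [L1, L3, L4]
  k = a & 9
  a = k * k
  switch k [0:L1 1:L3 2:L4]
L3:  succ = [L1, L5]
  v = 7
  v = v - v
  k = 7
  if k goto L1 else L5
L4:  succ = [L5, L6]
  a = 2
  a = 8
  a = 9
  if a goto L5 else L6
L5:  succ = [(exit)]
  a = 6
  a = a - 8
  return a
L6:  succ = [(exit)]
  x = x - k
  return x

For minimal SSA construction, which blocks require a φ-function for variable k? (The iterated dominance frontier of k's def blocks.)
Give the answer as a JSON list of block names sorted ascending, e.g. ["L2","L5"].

Answer: ["L1", "L3", "L5", "L6"]

Analysis:
idom tree: L1←L0 L2←L1 L3←L1 L4←L2 L5←L0 L6←L1
Dom∩ at merges:
  L1: preds {L0,L2,L3}: {L0} ∩ {L0,L1,L2} ∩ {L0,L1,L3} = {L0}; idom=L0
  L3: preds {L1,L2}: {L0,L1} ∩ {L0,L1,L2} = {L0,L1}; idom=L1
  L5: preds {L0,L3,L4}: {L0} ∩ {L0,L1,L3} ∩ {L0,L1,L2,L4} = {L0}; idom=L0
  L6: preds {L1,L4}: {L0,L1} ∩ {L0,L1,L2,L4} = {L0,L1}; idom=L1

DF derivation:
  L1←L0: walk · to L0
  L1←L2: walk L2→L1 to L0
  L1←L3: walk L3→L1 to L0
  L3←L1: walk · to L1
  L3←L2: walk L2 to L1
  L5←L0: walk · to L0
  L5←L3: walk L3→L1 to L0
  L5←L4: walk L4→L2→L1 to L0
  L6←L1: walk · to L1
  L6←L4: walk L4→L2 to L1
  DF(L0)=∅
  DF(L1)={L1,L5}
  DF(L2)={L1,L3,L5,L6}
  DF(L3)={L1,L5}
  DF(L4)={L5,L6}
  DF(L5)=∅
  DF(L6)=∅

φ for k: defs {L1,L2,L3}
  DF⁺ = {L1,L3,L5,L6}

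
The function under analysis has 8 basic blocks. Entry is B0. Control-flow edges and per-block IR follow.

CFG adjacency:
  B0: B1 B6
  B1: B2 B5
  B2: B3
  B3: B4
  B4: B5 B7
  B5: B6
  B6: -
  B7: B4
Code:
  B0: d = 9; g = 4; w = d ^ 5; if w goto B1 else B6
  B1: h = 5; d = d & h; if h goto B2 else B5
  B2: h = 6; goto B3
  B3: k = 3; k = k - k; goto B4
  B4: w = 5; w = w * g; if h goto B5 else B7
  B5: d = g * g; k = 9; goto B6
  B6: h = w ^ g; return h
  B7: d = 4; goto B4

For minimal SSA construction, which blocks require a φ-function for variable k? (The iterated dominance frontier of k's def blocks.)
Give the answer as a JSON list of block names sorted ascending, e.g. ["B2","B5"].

Answer: ["B5", "B6"]

Working:
idom tree: B1←B0 B2←B1 B3←B2 B4←B3 B5←B1 B6←B0 B7←B4
Join-block Dom:
  B4: preds {B3,B7}: {B0,B1,B2,B3} ∩ {B0,B1,B2,B3,B4,B7} = {B0,B1,B2,B3}; idom=B3
  B5: preds {B1,B4}: {B0,B1} ∩ {B0,B1,B2,B3,B4} = {B0,B1}; idom=B1
  B6: preds {B0,B5}: {B0} ∩ {B0,B1,B5} = {B0}; idom=B0

DF walk-up:
  B4←B3: walk · to B3
  B4←B7: walk B7→B4 to B3
  B5←B1: walk · to B1
  B5←B4: walk B4→B3→B2 to B1
  B6←B0: walk · to B0
  B6←B5: walk B5→B1 to B0
  DF(B0)=∅
  DF(B1)={B6}
  DF(B2)={B5}
  DF(B3)={B5}
  DF(B4)={B4,B5}
  DF(B5)={B6}
  DF(B6)=∅
  DF(B7)={B4}

φ for k: defs {B3,B5}
  DF⁺ = {B5,B6}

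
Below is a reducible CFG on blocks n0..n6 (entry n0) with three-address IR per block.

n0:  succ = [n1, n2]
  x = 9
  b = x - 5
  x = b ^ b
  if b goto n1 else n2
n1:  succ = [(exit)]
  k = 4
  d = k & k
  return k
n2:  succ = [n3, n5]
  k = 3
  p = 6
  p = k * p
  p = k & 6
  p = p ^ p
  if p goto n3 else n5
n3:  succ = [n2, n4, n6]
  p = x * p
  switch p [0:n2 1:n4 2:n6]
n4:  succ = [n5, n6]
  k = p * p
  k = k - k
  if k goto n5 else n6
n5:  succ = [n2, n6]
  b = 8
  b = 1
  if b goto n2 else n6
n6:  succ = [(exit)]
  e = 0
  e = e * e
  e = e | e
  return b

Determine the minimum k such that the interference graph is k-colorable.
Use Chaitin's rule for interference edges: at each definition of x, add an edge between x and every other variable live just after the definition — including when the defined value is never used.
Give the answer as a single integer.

Answer: 4

Analysis:
def/use:
  n0 def {b,x} use ∅
  n1 def {d,k} use ∅
  n2 def {k,p} use ∅
  n3 def {p} use {p,x}
  n4 def {k} use {p}
  n5 def {b} use ∅
  n6 def {e} use {b}

Backward fixpoint:
  n0 li=∅ lo={b,x}
  n1 li=∅ lo=∅
  n2 li={b,x} lo={b,p,x}
  n3 li={b,p,x} lo={b,p,x}
  n4 li={b,p,x} lo={b,x}
  n5 li={x} lo={b,x}
  n6 li={b} lo=∅

Interference:
  b: {e,k,p,x}
  d: {k}
  e: {b}
  k: {b,d,p,x}
  p: {b,k,x}
  x: {b,k,p}

Chromatic number:
  {b,k,p,x} pairwise interfere (4-clique) ⇒ χ ≥ 4
  4-colouring: R0={b,d}  R1={e,k}  R2={p}  R3={x}
  χ = 4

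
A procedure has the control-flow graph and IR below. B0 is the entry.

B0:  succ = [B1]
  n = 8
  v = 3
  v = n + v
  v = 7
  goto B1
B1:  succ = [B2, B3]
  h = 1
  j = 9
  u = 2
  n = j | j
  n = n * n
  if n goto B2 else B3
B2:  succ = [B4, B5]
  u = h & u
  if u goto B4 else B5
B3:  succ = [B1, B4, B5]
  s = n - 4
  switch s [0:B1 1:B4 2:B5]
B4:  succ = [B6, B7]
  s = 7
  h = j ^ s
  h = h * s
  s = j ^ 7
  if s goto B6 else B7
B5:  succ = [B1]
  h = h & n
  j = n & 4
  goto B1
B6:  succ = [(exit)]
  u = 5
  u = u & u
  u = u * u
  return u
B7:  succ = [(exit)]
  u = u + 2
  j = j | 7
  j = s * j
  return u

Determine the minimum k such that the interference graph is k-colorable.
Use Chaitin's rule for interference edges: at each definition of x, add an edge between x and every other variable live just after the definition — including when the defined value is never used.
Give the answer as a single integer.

Block summaries:
  B0: {n,v} / ∅
  B1: {h,j,n,u} / ∅
  B2: {u} / {h,u}
  B3: {s} / {n}
  B4: {h,s} / {j}
  B5: {h,j} / {h,n}
  B6: {u} / ∅
  B7: {j,u} / {j,s,u}

Liveness:
  B0 li=∅ lo=∅
  B1 li=∅ lo={h,j,n,u}
  B2 li={h,j,n,u} lo={h,j,n,u}
  B3 li={h,j,n,u} lo={h,j,n,u}
  B4 li={j,u} lo={j,s,u}
  B5 li={h,n} lo=∅
  B6 li=∅ lo=∅
  B7 li={j,s,u} lo=∅

Conflict graph:
  h: {j,n,s,u}
  j: {h,n,s,u}
  n: {h,j,s,u,v}
  s: {h,j,n,u}
  u: {h,j,n,s}
  v: {n}

Colouring:
  clique {h,j,n,s,u} ⇒ need ≥ 5
  assign h→r1 j→r2 n→r0 s→r3 u→r4 v→r1 — no edge inside a register ⇒ χ ≤ 5
  χ = 5

Answer: 5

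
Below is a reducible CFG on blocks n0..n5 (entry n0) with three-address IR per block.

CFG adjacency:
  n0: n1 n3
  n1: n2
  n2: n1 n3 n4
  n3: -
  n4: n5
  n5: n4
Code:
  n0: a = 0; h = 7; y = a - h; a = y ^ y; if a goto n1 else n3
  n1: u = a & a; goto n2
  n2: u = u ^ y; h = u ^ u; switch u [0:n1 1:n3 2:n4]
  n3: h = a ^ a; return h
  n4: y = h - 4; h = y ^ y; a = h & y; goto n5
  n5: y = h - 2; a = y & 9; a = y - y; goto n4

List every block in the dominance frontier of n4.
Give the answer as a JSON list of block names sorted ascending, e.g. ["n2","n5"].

Answer: ["n4"]

Derivation:
idom tree: n1←n0 n2←n1 n3←n0 n4←n2 n5←n4
Dom at joins:
  n1: preds {n0,n2}: {n0} ∩ {n0,n1,n2} = {n0}; idom=n0
  n3: preds {n0,n2}: {n0} ∩ {n0,n1,n2} = {n0}; idom=n0
  n4: preds {n2,n5}: {n0,n1,n2} ∩ {n0,n1,n2,n4,n5} = {n0,n1,n2}; idom=n2

DF derivation:
  n1←n0: walk · to n0
  n1←n2: walk n2→n1 to n0
  n3←n0: walk · to n0
  n3←n2: walk n2→n1 to n0
  n4←n2: walk · to n2
  n4←n5: walk n5→n4 to n2
  n0 → ∅
  n1 → {n1,n3}
  n2 → {n1,n3}
  n3 → ∅
  n4 → {n4}
  n5 → {n4}

DF(n4) = ["n4"]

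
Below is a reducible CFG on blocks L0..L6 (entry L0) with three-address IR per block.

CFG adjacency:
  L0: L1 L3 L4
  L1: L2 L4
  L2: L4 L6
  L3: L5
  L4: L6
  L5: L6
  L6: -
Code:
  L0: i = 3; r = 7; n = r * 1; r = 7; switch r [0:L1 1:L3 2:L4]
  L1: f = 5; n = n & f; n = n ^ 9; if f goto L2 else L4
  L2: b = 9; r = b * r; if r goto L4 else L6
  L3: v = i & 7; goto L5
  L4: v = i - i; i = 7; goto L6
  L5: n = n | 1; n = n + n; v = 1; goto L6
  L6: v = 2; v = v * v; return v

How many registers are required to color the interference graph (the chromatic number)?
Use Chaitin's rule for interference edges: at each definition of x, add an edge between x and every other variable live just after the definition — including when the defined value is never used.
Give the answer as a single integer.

Block summaries:
  L0: {i,n,r} / ∅
  L1: {f,n} / {n}
  L2: {b,r} / {r}
  L3: {v} / {i}
  L4: {i,v} / {i}
  L5: {n,v} / {n}
  L6: {v} / ∅

Backward fixpoint:
  L0 li=∅ lo={i,n,r}
  L1 li={i,n,r} lo={i,r}
  L2 li={i,r} lo={i}
  L3 li={i,n} lo={n}
  L4 li={i} lo=∅
  L5 li={n} lo=∅
  L6 li=∅ lo=∅

Interference:
  b↔{i,r}
  f↔{i,n,r}
  i↔{b,f,n,r}
  n↔{f,i,r,v}
  r↔{b,f,i,n}
  v↔{n}

Chromatic number:
  lower bound: {f,i,n,r} mutually conflict ⇒ χ ≥ 4
  assign b→R1 f→R3 i→R0 n→R1 r→R2 v→R0 — no edge inside a register ⇒ χ ≤ 4
  χ = 4

Answer: 4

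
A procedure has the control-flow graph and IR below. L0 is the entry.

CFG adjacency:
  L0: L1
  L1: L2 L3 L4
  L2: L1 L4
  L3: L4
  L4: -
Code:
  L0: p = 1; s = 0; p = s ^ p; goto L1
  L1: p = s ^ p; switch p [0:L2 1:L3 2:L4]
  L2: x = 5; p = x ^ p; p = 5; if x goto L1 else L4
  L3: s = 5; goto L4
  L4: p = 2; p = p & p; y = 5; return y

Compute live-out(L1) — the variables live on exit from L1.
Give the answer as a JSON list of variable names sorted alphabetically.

Per-block:
  L0: def={p,s} ue=∅
  L1: def={p} ue={p,s}
  L2: def={p,x} ue={p}
  L3: def={s} ue=∅
  L4: def={p,y} ue=∅

Liveness:
  L0: in=∅ out={p,s}
  L1: in={p,s} out={p,s}
  L2: in={p,s} out={p,s}
  L3: in=∅ out=∅
  L4: in=∅ out=∅

live-out(L1) = ["p", "s"]

Answer: ["p", "s"]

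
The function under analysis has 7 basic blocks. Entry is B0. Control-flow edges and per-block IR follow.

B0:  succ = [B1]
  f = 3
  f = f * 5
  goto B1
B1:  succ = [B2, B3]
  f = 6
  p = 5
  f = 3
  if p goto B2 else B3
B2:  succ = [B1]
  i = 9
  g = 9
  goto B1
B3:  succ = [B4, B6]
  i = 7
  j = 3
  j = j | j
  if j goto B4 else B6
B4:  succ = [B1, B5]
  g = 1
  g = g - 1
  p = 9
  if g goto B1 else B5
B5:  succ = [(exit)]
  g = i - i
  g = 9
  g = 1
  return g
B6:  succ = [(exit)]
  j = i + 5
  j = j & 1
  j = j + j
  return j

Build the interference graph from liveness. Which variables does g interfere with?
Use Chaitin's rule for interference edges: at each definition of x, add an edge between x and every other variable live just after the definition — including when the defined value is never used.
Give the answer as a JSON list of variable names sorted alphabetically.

Block summaries:
  B0: {f} / ∅
  B1: {f,p} / ∅
  B2: {g,i} / ∅
  B3: {i,j} / ∅
  B4: {g,p} / ∅
  B5: {g} / {i}
  B6: {j} / {i}

Live sets:
  live B0: ∅→∅
  live B1: ∅→∅
  live B2: ∅→∅
  live B3: ∅→{i}
  live B4: {i}→{i}
  live B5: {i}→∅
  live B6: {i}→∅

Interfere edges:
  f — {p}
  g — {i,p}
  i — {g,j,p}
  j — {i}
  p — {f,g,i}

N(g) = ["i", "p"]

Answer: ["i", "p"]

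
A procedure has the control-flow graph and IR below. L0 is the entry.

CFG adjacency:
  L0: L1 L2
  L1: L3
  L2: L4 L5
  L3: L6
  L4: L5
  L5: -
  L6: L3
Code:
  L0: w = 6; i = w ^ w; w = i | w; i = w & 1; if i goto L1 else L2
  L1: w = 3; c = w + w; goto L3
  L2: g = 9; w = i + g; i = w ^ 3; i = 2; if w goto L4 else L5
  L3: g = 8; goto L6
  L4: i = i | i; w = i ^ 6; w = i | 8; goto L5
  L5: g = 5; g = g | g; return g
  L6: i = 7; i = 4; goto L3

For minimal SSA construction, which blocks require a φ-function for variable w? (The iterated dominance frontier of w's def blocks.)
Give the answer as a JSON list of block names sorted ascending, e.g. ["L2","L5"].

Answer: ["L5"]

Working:
idom tree: L1←L0 L2←L0 L3←L1 L4←L2 L5←L2 L6←L3
Dom at joins:
  L3: preds {L1,L6}: {L0,L1} ∩ {L0,L1,L3,L6} = {L0,L1}; idom=L1
  L5: preds {L2,L4}: {L0,L2} ∩ {L0,L2,L4} = {L0,L2}; idom=L2

DF walk-up:
  join L3 pred L1: · stop@L1
  join L3 pred L6: L6→L3 stop@L1
  join L5 pred L2: · stop@L2
  join L5 pred L4: L4 stop@L2
  L0: DF=∅
  L1: DF=∅
  L2: DF=∅
  L3: DF={L3}
  L4: DF={L5}
  L5: DF=∅
  L6: DF={L3}

φ for w: defs {L0,L1,L2,L4}
  DF⁺ = {L5}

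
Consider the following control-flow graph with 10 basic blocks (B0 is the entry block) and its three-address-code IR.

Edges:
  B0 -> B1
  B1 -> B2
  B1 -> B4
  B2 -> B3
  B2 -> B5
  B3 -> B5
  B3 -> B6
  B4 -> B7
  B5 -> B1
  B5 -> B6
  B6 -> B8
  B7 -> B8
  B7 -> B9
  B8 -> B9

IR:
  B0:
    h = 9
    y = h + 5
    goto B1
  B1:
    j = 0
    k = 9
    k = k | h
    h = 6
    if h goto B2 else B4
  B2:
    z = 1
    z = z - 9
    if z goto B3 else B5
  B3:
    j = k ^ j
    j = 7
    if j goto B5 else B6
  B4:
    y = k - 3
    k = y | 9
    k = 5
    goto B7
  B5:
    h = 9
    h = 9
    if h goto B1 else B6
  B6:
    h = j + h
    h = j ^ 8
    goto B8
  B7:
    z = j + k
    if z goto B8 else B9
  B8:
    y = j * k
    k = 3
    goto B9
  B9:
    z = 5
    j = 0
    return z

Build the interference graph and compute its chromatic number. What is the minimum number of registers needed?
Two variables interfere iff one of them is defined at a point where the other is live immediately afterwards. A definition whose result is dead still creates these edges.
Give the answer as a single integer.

Answer: 4

Analysis:
Per-block:
  B0: {h,y} / ∅
  B1: {h,j,k} / {h}
  B2: {z} / ∅
  B3: {j} / {j,k}
  B4: {k,y} / {k}
  B5: {h} / ∅
  B6: {h} / {h,j}
  B7: {z} / {j,k}
  B8: {k,y} / {j,k}
  B9: {j,z} / ∅

Live sets:
  B0: in=∅ out={h}
  B1: in={h} out={h,j,k}
  B2: in={h,j,k} out={h,j,k}
  B3: in={h,j,k} out={h,j,k}
  B4: in={j,k} out={j,k}
  B5: in={j,k} out={h,j,k}
  B6: in={h,j,k} out={j,k}
  B7: in={j,k} out={j,k}
  B8: in={j,k} out=∅
  B9: in=∅ out=∅

Conflict graph:
  h — {j,k,y,z}
  j — {h,k,y,z}
  k — {h,j,z}
  y — {h,j}
  z — {h,j,k}

Registers:
  {h,j,k,z} pairwise interfere (4-clique) ⇒ χ ≥ 4
  4-colouring: R0={h}  R1={j}  R2={k,y}  R3={z}
  χ = 4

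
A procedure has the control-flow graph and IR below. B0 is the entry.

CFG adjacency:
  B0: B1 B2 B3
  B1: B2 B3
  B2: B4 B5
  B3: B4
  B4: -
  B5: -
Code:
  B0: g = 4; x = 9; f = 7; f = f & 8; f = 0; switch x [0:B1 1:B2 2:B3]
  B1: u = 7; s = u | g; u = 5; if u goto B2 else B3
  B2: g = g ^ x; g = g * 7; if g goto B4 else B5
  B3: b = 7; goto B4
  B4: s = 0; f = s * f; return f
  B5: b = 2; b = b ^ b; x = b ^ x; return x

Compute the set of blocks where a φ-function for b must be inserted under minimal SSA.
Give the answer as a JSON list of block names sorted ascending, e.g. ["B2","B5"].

idom tree: B1←B0 B2←B0 B3←B0 B4←B0 B5←B2
Dom∩ at merges:
  B2: preds {B0,B1}: {B0} ∩ {B0,B1} = {B0}; idom=B0
  B3: preds {B0,B1}: {B0} ∩ {B0,B1} = {B0}; idom=B0
  B4: preds {B2,B3}: {B0,B2} ∩ {B0,B3} = {B0}; idom=B0

DF derivation:
  B2←B0: walk · to B0
  B2←B1: walk B1 to B0
  B3←B0: walk · to B0
  B3←B1: walk B1 to B0
  B4←B2: walk B2 to B0
  B4←B3: walk B3 to B0
  B0 → ∅
  B1 → {B2,B3}
  B2 → {B4}
  B3 → {B4}
  B4 → ∅
  B5 → ∅

φ for b: defs {B3,B5}
  DF⁺ = {B4}

Answer: ["B4"]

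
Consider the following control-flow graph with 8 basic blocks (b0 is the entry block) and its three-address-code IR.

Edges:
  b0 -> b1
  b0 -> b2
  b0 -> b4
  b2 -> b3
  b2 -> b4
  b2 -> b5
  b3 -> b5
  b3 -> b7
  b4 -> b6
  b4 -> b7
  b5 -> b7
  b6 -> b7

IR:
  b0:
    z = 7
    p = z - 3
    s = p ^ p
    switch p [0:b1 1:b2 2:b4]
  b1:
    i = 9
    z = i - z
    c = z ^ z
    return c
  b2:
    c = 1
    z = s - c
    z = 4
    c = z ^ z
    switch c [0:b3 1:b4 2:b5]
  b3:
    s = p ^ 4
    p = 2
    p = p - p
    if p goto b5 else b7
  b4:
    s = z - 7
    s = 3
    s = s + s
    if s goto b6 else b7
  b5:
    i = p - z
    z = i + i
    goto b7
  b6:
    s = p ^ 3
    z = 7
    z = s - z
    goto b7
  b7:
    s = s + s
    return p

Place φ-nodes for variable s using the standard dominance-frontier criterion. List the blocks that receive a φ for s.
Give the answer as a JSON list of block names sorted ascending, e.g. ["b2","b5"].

Answer: ["b5", "b7"]

Analysis:
idom tree: b1←b0 b2←b0 b3←b2 b4←b0 b5←b2 b6←b4 b7←b0
Dom at joins:
  b4: preds {b0,b2}: {b0} ∩ {b0,b2} = {b0}; idom=b0
  b5: preds {b2,b3}: {b0,b2} ∩ {b0,b2,b3} = {b0,b2}; idom=b2
  b7: preds {b3,b4,b5,b6}: {b0,b2,b3} ∩ {b0,b4} ∩ {b0,b2,b5} ∩ {b0,b4,b6} = {b0}; idom=b0

DF derivation:
  b4←b0: walk · to b0
  b4←b2: walk b2 to b0
  b5←b2: walk · to b2
  b5←b3: walk b3 to b2
  b7←b3: walk b3→b2 to b0
  b7←b4: walk b4 to b0
  b7←b5: walk b5→b2 to b0
  b7←b6: walk b6→b4 to b0
  b0: DF=∅
  b1: DF=∅
  b2: DF={b4,b7}
  b3: DF={b5,b7}
  b4: DF={b7}
  b5: DF={b7}
  b6: DF={b7}
  b7: DF=∅

φ for s: defs {b0,b3,b4,b6,b7}
  DF⁺ = {b5,b7}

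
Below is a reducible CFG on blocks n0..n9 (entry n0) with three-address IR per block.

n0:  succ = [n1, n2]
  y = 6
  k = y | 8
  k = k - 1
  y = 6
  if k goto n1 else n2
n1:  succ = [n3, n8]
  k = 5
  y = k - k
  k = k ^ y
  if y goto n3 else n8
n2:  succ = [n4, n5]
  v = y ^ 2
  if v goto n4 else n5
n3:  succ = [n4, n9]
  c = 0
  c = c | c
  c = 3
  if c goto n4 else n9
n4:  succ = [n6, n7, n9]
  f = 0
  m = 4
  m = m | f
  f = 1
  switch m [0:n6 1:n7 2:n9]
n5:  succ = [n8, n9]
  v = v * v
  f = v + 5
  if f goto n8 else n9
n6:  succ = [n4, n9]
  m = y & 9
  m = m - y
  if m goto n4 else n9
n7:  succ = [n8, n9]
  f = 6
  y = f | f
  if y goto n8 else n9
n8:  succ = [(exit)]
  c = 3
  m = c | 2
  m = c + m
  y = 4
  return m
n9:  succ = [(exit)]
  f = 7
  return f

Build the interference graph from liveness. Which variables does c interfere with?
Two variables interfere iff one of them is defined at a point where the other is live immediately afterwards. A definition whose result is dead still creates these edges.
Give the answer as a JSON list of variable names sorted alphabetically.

Per-block:
  n0 def {k,y} use ∅
  n1 def {k,y} use ∅
  n2 def {v} use {y}
  n3 def {c} use ∅
  n4 def {f,m} use ∅
  n5 def {f,v} use {v}
  n6 def {m} use {y}
  n7 def {f,y} use ∅
  n8 def {c,m,y} use ∅
  n9 def {f} use ∅

Backward fixpoint:
  live n0: ∅→{y}
  live n1: ∅→{y}
  live n2: {y}→{v,y}
  live n3: {y}→{y}
  live n4: {y}→{y}
  live n5: {v}→∅
  live n6: {y}→{y}
  live n7: ∅→∅
  live n8: ∅→∅
  live n9: ∅→∅

Conflict graph:
  c↔{m,y}
  f↔{m,y}
  k↔{y}
  m↔{c,f,y}
  v↔{y}
  y↔{c,f,k,m,v}

N(c) = ["m", "y"]

Answer: ["m", "y"]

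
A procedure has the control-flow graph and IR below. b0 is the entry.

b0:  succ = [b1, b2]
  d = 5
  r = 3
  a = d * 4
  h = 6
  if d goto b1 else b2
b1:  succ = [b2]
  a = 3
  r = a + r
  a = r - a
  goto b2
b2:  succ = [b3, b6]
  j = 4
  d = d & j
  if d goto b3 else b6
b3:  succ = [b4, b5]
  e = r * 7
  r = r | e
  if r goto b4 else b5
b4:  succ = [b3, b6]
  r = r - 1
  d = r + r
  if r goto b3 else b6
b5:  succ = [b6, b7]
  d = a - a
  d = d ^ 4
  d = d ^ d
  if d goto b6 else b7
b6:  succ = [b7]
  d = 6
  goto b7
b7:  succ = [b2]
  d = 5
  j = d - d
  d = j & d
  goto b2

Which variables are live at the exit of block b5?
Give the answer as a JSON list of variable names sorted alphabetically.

Per-block:
  b0 def {a,d,h,r} use ∅
  b1 def {a,r} use {r}
  b2 def {d,j} use {d}
  b3 def {e,r} use {r}
  b4 def {d,r} use {r}
  b5 def {d} use {a}
  b6 def {d} use ∅
  b7 def {d,j} use ∅

Backward fixpoint:
  b0: in=∅ out={a,d,r}
  b1: in={d,r} out={a,d,r}
  b2: in={a,d,r} out={a,r}
  b3: in={a,r} out={a,r}
  b4: in={a,r} out={a,r}
  b5: in={a,r} out={a,r}
  b6: in={a,r} out={a,r}
  b7: in={a,r} out={a,d,r}

live-out(b5) = ["a", "r"]

Answer: ["a", "r"]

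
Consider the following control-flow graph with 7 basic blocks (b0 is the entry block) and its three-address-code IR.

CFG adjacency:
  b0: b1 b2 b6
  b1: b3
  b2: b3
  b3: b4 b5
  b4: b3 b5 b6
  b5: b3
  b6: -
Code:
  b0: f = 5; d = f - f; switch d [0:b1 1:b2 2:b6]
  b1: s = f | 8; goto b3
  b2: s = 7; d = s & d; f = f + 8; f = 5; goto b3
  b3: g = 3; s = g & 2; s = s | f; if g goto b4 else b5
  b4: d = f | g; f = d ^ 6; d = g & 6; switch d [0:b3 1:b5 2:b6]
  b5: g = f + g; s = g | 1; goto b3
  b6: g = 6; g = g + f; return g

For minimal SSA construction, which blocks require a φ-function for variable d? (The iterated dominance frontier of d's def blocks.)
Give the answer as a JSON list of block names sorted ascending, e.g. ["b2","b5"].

Answer: ["b3", "b5", "b6"]

Derivation:
idom tree: b1←b0 b2←b0 b3←b0 b4←b3 b5←b3 b6←b0
Join-block Dom:
  b3: preds {b1,b2,b4,b5}: {b0,b1} ∩ {b0,b2} ∩ {b0,b3,b4} ∩ {b0,b3,b5} = {b0}; idom=b0
  b5: preds {b3,b4}: {b0,b3} ∩ {b0,b3,b4} = {b0,b3}; idom=b3
  b6: preds {b0,b4}: {b0} ∩ {b0,b3,b4} = {b0}; idom=b0

DF derivation:
  join b3 pred b1: b1 stop@b0
  join b3 pred b2: b2 stop@b0
  join b3 pred b4: b4→b3 stop@b0
  join b3 pred b5: b5→b3 stop@b0
  join b5 pred b3: · stop@b3
  join b5 pred b4: b4 stop@b3
  join b6 pred b0: · stop@b0
  join b6 pred b4: b4→b3 stop@b0
  b0: DF=∅
  b1: DF={b3}
  b2: DF={b3}
  b3: DF={b3,b6}
  b4: DF={b3,b5,b6}
  b5: DF={b3}
  b6: DF=∅

φ for d: defs {b0,b2,b4}
  DF⁺ = {b3,b5,b6}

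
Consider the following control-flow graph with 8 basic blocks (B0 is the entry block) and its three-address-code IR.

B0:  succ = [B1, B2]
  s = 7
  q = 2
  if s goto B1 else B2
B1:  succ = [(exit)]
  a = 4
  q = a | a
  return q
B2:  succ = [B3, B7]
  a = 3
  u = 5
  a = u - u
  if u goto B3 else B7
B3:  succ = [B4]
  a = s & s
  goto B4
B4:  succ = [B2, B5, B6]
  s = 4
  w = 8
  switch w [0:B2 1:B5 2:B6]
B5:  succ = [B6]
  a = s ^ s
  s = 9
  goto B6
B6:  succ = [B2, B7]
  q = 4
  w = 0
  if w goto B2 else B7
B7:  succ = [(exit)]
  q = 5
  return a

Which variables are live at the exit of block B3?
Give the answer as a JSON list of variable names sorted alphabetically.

Answer: ["a"]

Analysis:
Block summaries:
  B0 def {q,s} use ∅
  B1 def {a,q} use ∅
  B2 def {a,u} use ∅
  B3 def {a} use {s}
  B4 def {s,w} use ∅
  B5 def {a,s} use {s}
  B6 def {q,w} use ∅
  B7 def {q} use {a}

Live sets:
  B0 li=∅ lo={s}
  B1 li=∅ lo=∅
  B2 li={s} lo={a,s}
  B3 li={s} lo={a}
  B4 li={a} lo={a,s}
  B5 li={s} lo={a,s}
  B6 li={a,s} lo={a,s}
  B7 li={a} lo=∅

live-out(B3) = ["a"]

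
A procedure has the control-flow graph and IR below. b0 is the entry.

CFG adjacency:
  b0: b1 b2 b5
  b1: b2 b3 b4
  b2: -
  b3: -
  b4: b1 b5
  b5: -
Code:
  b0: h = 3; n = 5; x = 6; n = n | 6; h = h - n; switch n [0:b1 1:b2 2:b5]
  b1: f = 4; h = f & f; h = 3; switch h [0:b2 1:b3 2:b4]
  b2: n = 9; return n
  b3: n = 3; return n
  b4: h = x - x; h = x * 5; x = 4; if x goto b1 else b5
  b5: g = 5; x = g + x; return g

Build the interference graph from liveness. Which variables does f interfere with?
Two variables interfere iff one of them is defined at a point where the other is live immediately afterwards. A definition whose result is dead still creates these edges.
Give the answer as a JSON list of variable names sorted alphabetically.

Answer: ["x"]

Working:
Block summaries:
  b0: def={h,n,x} ue=∅
  b1: def={f,h} ue=∅
  b2: def={n} ue=∅
  b3: def={n} ue=∅
  b4: def={h,x} ue={x}
  b5: def={g,x} ue={x}

Liveness:
  b0: in=∅ out={x}
  b1: in={x} out={x}
  b2: in=∅ out=∅
  b3: in=∅ out=∅
  b4: in={x} out={x}
  b5: in={x} out=∅

Interfere edges:
  f: {x}
  g: {x}
  h: {n,x}
  n: {h,x}
  x: {f,g,h,n}

N(f) = ["x"]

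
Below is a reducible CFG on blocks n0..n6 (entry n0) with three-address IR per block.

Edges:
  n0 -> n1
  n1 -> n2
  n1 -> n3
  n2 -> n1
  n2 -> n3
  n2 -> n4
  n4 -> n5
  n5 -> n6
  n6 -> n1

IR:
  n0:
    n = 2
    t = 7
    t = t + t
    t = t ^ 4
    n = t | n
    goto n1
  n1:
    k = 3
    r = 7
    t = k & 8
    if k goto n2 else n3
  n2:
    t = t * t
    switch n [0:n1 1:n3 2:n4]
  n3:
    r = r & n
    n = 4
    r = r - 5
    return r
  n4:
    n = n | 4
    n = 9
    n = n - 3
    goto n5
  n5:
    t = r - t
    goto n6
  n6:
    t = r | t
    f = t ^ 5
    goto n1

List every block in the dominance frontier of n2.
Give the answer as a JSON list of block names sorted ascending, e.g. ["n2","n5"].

Answer: ["n1", "n3"]

Analysis:
idom tree: n1←n0 n2←n1 n3←n1 n4←n2 n5←n4 n6←n5
Dom∩ at merges:
  n1: preds {n0,n2,n6}: {n0} ∩ {n0,n1,n2} ∩ {n0,n1,n2,n4,n5,n6} = {n0}; idom=n0
  n3: preds {n1,n2}: {n0,n1} ∩ {n0,n1,n2} = {n0,n1}; idom=n1

DF walk-up:
  join n1 pred n0: · stop@n0
  join n1 pred n2: n2→n1 stop@n0
  join n1 pred n6: n6→n5→n4→n2→n1 stop@n0
  join n3 pred n1: · stop@n1
  join n3 pred n2: n2 stop@n1
  DF(n0)=∅
  DF(n1)={n1}
  DF(n2)={n1,n3}
  DF(n3)=∅
  DF(n4)={n1}
  DF(n5)={n1}
  DF(n6)={n1}

DF(n2) = ["n1", "n3"]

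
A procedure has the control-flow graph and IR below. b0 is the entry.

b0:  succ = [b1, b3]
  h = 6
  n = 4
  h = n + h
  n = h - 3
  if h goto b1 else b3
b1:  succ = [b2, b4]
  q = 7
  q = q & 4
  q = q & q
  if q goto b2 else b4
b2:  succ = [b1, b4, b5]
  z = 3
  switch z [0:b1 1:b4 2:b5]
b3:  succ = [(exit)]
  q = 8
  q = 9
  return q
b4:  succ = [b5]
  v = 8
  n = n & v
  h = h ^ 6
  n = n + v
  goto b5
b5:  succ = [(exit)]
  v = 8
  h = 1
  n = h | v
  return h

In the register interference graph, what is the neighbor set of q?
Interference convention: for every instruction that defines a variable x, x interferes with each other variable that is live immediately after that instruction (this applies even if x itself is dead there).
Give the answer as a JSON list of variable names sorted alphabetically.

Block summaries:
  b0: def={h,n} ue=∅
  b1: def={q} ue=∅
  b2: def={z} ue=∅
  b3: def={q} ue=∅
  b4: def={h,n,v} ue={h,n}
  b5: def={h,n,v} ue=∅

Backward fixpoint:
  b0: in=∅ out={h,n}
  b1: in={h,n} out={h,n}
  b2: in={h,n} out={h,n}
  b3: in=∅ out=∅
  b4: in={h,n} out=∅
  b5: in=∅ out=∅

Interfere edges:
  h: {n,q,v,z}
  n: {h,q,v,z}
  q: {h,n}
  v: {h,n}
  z: {h,n}

N(q) = ["h", "n"]

Answer: ["h", "n"]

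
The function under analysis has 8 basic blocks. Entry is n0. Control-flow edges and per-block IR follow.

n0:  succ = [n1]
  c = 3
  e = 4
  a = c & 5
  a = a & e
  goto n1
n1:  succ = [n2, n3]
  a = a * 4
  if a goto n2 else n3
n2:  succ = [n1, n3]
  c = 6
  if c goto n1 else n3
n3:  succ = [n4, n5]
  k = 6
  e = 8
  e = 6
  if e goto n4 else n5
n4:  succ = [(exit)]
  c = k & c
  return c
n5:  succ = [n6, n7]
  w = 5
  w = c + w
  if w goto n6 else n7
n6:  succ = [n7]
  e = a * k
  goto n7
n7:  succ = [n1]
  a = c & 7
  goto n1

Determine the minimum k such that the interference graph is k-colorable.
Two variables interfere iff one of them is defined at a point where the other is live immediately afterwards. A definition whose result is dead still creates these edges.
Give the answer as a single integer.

Block summaries:
  n0 def {a,c,e} use ∅
  n1 def {a} use {a}
  n2 def {c} use ∅
  n3 def {e,k} use ∅
  n4 def {c} use {c,k}
  n5 def {w} use {c}
  n6 def {e} use {a,k}
  n7 def {a} use {c}

Liveness:
  n0: in=∅ out={a,c}
  n1: in={a,c} out={a,c}
  n2: in={a} out={a,c}
  n3: in={a,c} out={a,c,k}
  n4: in={c,k} out=∅
  n5: in={a,c,k} out={a,c,k}
  n6: in={a,c,k} out={c}
  n7: in={c} out={a,c}

Interference:
  a↔{c,e,k,w}
  c↔{a,e,k,w}
  e↔{a,c,k}
  k↔{a,c,e,w}
  w↔{a,c,k}

Colouring:
  {a,c,e,k} pairwise interfere (4-clique) ⇒ χ ≥ 4
  4-colouring: c0={a}  c1={c}  c2={k}  c3={e,w}
  χ = 4

Answer: 4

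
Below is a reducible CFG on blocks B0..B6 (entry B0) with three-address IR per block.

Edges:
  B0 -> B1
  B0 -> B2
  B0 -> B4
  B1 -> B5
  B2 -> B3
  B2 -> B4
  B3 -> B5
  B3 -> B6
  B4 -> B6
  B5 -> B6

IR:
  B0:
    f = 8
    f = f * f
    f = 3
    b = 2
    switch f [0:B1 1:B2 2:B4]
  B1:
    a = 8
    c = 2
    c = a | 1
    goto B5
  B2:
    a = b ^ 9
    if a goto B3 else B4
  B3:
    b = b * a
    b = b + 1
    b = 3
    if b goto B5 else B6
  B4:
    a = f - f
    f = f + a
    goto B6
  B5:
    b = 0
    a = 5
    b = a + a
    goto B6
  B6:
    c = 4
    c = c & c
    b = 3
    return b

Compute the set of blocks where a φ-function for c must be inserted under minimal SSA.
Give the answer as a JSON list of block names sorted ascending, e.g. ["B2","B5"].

Answer: ["B5", "B6"]

Working:
idom tree: B1←B0 B2←B0 B3←B2 B4←B0 B5←B0 B6←B0
Dom∩ at merges:
  B4: preds {B0,B2}: {B0} ∩ {B0,B2} = {B0}; idom=B0
  B5: preds {B1,B3}: {B0,B1} ∩ {B0,B2,B3} = {B0}; idom=B0
  B6: preds {B3,B4,B5}: {B0,B2,B3} ∩ {B0,B4} ∩ {B0,B5} = {B0}; idom=B0

DF derivation:
  B4←B0: walk · to B0
  B4←B2: walk B2 to B0
  B5←B1: walk B1 to B0
  B5←B3: walk B3→B2 to B0
  B6←B3: walk B3→B2 to B0
  B6←B4: walk B4 to B0
  B6←B5: walk B5 to B0
  B0: DF=∅
  B1: DF={B5}
  B2: DF={B4,B5,B6}
  B3: DF={B5,B6}
  B4: DF={B6}
  B5: DF={B6}
  B6: DF=∅

φ for c: defs {B1,B6}
  DF⁺ = {B5,B6}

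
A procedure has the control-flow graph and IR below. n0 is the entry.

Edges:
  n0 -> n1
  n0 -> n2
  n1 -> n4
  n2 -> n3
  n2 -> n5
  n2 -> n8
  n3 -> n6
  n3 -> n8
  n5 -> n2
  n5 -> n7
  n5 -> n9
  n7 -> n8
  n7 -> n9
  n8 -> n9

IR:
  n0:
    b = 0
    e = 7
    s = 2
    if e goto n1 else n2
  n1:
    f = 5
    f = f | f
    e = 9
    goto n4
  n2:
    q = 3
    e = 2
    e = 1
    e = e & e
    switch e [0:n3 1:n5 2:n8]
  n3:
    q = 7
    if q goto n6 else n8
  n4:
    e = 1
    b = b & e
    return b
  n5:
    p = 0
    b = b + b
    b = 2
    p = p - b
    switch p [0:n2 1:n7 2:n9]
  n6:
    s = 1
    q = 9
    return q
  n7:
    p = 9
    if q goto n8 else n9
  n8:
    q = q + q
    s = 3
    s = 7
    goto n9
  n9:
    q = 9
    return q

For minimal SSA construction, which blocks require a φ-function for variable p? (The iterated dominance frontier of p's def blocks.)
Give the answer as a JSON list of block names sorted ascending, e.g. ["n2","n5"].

Answer: ["n2", "n8", "n9"]

Working:
idom tree: n1←n0 n2←n0 n3←n2 n4←n1 n5←n2 n6←n3 n7←n5 n8←n2 n9←n2
Join-block Dom:
  n2: preds {n0,n5}: {n0} ∩ {n0,n2,n5} = {n0}; idom=n0
  n8: preds {n2,n3,n7}: {n0,n2} ∩ {n0,n2,n3} ∩ {n0,n2,n5,n7} = {n0,n2}; idom=n2
  n9: preds {n5,n7,n8}: {n0,n2,n5} ∩ {n0,n2,n5,n7} ∩ {n0,n2,n8} = {n0,n2}; idom=n2

Frontier:
  join n2 pred n0: · stop@n0
  join n2 pred n5: n5→n2 stop@n0
  join n8 pred n2: · stop@n2
  join n8 pred n3: n3 stop@n2
  join n8 pred n7: n7→n5 stop@n2
  join n9 pred n5: n5 stop@n2
  join n9 pred n7: n7→n5 stop@n2
  join n9 pred n8: n8 stop@n2
  n0 → ∅
  n1 → ∅
  n2 → {n2}
  n3 → {n8}
  n4 → ∅
  n5 → {n2,n8,n9}
  n6 → ∅
  n7 → {n8,n9}
  n8 → {n9}
  n9 → ∅

φ for p: defs {n5,n7}
  DF⁺ = {n2,n8,n9}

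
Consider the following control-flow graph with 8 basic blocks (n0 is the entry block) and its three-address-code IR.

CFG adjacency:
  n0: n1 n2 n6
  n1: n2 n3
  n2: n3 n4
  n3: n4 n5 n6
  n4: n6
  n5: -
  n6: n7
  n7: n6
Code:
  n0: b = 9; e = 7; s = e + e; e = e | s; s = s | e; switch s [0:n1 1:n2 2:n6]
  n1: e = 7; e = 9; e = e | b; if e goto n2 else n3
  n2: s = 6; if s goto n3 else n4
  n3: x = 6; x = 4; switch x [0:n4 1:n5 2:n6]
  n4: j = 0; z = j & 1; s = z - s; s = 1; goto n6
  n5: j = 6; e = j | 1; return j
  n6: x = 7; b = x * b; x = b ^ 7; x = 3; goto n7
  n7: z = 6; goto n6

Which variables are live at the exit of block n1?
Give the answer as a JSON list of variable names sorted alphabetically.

Answer: ["b", "s"]

Derivation:
def/use:
  n0 def {b,e,s} use ∅
  n1 def {e} use {b}
  n2 def {s} use ∅
  n3 def {x} use ∅
  n4 def {j,s,z} use {s}
  n5 def {e,j} use ∅
  n6 def {b,x} use {b}
  n7 def {z} use ∅

Liveness:
  n0 li=∅ lo={b,s}
  n1 li={b,s} lo={b,s}
  n2 li={b} lo={b,s}
  n3 li={b,s} lo={b,s}
  n4 li={b,s} lo={b}
  n5 li=∅ lo=∅
  n6 li={b} lo={b}
  n7 li={b} lo={b}

live-out(n1) = ["b", "s"]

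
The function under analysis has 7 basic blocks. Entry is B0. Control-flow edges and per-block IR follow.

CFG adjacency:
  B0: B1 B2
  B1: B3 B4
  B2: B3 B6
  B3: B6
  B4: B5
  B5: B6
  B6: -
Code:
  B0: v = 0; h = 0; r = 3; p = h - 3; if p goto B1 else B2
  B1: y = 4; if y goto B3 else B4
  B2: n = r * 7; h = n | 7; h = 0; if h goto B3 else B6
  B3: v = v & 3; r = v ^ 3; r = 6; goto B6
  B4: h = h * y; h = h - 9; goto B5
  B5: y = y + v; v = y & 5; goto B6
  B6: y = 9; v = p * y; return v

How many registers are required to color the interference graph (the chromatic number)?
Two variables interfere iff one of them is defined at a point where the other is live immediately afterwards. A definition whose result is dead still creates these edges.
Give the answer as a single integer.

def/use:
  B0 def {h,p,r,v} use ∅
  B1 def {y} use ∅
  B2 def {h,n} use {r}
  B3 def {r,v} use {v}
  B4 def {h} use {h,y}
  B5 def {v,y} use {v,y}
  B6 def {v,y} use {p}

Live sets:
  B0 li=∅ lo={h,p,r,v}
  B1 li={h,p,v} lo={h,p,v,y}
  B2 li={p,r,v} lo={p,v}
  B3 li={p,v} lo={p}
  B4 li={h,p,v,y} lo={p,v,y}
  B5 li={p,v,y} lo={p}
  B6 li={p} lo=∅

Conflict graph:
  h↔{p,r,v,y}
  n↔{p,v}
  p↔{h,n,r,v,y}
  r↔{h,p,v}
  v↔{h,n,p,r,y}
  y↔{h,p,v}

Registers:
  lower bound: {h,p,r,v} mutually conflict ⇒ χ ≥ 4
  4-colouring: R0={p}  R1={v}  R2={h,n}  R3={r,y}
  χ = 4

Answer: 4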